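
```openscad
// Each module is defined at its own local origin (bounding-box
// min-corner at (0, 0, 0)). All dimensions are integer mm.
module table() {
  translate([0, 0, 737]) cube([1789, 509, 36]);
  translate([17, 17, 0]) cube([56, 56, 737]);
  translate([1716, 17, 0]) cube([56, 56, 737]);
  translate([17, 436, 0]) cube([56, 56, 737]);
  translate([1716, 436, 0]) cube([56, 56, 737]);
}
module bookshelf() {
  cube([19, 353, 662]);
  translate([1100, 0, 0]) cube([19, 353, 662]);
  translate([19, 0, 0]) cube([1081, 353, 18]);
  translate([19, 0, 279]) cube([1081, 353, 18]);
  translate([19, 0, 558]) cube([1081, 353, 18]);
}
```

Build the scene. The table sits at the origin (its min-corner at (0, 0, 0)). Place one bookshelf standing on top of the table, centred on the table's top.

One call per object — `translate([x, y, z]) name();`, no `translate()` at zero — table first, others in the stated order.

table();
translate([335, 78, 773]) bookshelf();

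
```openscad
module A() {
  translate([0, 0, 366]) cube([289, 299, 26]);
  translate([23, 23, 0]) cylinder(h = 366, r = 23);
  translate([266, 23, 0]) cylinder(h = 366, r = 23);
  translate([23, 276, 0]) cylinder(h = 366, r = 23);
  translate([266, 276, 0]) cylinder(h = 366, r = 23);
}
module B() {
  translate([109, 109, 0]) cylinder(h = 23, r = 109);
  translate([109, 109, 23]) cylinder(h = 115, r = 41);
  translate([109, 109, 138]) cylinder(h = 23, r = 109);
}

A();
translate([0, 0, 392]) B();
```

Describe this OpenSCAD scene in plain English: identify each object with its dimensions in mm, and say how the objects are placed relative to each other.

A is a four-legged stool. The seat is 289×299 mm, 26 mm thick, top at z = 392 mm. It stands on four round legs, each 46 mm in diameter, from z = 0 to the seat underside, each leg's axis is inset half a diameter from the nearest pair of seat edges (so the leg's bounding box is flush with the corner).

B is a spool: two coaxial disc flanges of radius 109 mm and thickness 23 mm, joined by a core cylinder of radius 41 mm and height 115 mm. The lower flange rests on z = 0 and the three cylinders share a vertical axis.

The spool is on top of the stool.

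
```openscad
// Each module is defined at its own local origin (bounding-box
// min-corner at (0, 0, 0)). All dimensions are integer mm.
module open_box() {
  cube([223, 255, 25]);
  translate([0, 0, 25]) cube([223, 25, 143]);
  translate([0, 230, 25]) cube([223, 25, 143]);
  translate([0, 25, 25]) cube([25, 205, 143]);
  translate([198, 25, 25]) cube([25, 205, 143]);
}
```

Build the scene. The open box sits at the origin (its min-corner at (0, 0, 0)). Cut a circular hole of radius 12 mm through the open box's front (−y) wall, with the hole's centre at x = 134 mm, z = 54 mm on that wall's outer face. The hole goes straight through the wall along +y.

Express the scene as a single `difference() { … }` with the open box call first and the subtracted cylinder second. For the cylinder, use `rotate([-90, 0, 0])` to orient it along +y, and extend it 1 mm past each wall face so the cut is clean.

difference() {
  open_box();
  translate([134, -1, 54]) rotate([-90, 0, 0]) cylinder(h = 27, r = 12);
}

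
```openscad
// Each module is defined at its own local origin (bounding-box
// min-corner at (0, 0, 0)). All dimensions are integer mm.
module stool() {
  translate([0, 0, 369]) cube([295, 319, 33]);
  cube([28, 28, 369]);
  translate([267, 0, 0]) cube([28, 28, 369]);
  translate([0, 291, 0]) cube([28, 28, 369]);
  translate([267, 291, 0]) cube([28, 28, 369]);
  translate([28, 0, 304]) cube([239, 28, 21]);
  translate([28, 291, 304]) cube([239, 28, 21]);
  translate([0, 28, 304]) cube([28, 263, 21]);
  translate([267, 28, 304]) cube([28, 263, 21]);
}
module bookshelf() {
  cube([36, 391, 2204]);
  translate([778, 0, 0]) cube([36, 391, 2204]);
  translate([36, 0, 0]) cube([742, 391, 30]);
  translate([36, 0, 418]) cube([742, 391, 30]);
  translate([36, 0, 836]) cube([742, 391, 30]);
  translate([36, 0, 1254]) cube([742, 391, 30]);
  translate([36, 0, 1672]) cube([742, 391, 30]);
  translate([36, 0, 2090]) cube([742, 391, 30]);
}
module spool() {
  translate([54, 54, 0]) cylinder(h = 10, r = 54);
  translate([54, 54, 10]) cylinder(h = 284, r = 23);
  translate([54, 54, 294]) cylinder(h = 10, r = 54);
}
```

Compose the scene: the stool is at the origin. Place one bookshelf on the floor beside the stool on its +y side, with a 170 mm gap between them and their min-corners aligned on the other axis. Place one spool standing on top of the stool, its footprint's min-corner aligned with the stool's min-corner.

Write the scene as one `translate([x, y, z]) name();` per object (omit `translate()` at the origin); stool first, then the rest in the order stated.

stool();
translate([0, 489, 0]) bookshelf();
translate([0, 0, 402]) spool();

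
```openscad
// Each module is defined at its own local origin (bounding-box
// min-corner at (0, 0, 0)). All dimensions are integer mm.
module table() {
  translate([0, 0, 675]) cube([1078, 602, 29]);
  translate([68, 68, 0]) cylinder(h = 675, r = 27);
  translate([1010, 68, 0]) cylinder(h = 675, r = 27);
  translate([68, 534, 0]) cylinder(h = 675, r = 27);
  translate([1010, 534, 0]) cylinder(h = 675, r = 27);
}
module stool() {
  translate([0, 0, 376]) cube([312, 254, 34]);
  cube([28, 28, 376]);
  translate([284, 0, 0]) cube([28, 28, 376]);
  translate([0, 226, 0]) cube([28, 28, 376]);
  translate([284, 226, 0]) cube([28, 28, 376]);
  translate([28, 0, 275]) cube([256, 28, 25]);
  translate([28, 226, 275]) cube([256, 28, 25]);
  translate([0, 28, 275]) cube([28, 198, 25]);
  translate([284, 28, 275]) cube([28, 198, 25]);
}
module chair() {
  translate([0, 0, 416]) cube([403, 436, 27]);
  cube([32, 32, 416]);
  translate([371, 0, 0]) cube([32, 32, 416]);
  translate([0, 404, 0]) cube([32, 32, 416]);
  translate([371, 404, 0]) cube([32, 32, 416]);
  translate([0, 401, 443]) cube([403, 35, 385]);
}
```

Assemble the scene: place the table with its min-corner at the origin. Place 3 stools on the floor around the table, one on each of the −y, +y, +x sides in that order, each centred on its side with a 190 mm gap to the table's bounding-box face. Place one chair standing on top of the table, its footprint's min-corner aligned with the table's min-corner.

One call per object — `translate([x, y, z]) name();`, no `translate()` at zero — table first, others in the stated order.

table();
translate([383, -444, 0]) stool();
translate([383, 792, 0]) stool();
translate([1268, 174, 0]) stool();
translate([0, 0, 704]) chair();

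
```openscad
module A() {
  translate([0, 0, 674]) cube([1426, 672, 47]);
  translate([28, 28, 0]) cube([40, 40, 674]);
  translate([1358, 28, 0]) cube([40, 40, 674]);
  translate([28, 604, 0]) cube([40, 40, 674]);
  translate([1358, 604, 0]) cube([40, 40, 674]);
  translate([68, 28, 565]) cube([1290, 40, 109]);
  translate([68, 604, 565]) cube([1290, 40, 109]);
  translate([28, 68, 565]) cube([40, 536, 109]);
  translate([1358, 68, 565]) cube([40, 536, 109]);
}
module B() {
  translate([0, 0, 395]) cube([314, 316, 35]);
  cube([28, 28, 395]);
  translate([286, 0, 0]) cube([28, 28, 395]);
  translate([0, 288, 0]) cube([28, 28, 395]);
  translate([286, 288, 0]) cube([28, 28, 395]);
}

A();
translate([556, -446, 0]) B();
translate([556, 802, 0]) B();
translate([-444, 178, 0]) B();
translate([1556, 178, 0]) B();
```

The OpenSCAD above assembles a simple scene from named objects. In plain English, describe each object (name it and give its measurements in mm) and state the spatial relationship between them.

A is a table: top 1426 mm (x) × 672 mm (y), 47 mm thick, upper face at z = 721 mm, on four 40×40 mm square legs, each inset 28 mm from the nearest pair of top edges, running from z = 0 to the bottom of the top. Four apron rails, 40 mm thick and 109 mm tall, run between adjacent legs with their top edges flush with the underside of the top and their outer faces flush with the legs' outer faces.

B is a four-legged stool. The seat is 314×316 mm, 35 mm thick, top at z = 430 mm. It stands on four square legs, each 28×28 mm in cross-section, from z = 0 to the seat underside, each flush with a corner of the seat.

Four stools sit around the table at the −y, +y, −x, +x sides.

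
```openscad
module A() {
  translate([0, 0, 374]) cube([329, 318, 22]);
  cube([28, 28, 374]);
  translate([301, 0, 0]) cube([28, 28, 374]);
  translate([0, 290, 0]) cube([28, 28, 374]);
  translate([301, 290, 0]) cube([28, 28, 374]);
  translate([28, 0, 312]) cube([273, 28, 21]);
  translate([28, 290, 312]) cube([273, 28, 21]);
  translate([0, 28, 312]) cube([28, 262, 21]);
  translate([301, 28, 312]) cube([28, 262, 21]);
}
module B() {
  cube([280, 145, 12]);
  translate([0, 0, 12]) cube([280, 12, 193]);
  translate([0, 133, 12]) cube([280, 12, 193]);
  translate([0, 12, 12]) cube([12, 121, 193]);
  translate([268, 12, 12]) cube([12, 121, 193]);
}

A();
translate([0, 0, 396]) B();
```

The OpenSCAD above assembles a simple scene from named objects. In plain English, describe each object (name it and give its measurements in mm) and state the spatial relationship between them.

A is a four-legged stool. The seat is a 329×318×22 mm slab whose top surface is at z = 396 mm; four square legs, each 28×28 mm in cross-section, run from the floor (z = 0) to the underside of the seat, each flush with a corner of the seat. Four stretchers, 28 mm wide and 21 mm tall, connect adjacent legs with their undersides at z = 312 mm, each running between the inner faces of the legs it joins and aligned with the legs' outer faces on the other axis.

B is an open-topped rectangular box: outside dimensions 280×145×205 mm, with a uniform wall and base thickness of 12 mm. The base is a full 280×145 slab on the floor; four walls sit on top of the base. The front and back walls (the −y and +y sides) span the full width; the two side walls fit between them.

The open box is on top of the stool.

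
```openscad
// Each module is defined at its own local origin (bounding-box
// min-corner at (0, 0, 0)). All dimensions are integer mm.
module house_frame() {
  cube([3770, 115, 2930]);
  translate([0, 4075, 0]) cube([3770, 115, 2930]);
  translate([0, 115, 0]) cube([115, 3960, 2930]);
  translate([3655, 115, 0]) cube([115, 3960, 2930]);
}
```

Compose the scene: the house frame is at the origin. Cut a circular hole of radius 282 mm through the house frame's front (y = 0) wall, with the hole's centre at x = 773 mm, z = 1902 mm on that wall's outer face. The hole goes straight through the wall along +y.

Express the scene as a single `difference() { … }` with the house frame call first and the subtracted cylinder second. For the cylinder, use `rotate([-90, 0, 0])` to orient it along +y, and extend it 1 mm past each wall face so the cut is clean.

difference() {
  house_frame();
  translate([773, -1, 1902]) rotate([-90, 0, 0]) cylinder(h = 117, r = 282);
}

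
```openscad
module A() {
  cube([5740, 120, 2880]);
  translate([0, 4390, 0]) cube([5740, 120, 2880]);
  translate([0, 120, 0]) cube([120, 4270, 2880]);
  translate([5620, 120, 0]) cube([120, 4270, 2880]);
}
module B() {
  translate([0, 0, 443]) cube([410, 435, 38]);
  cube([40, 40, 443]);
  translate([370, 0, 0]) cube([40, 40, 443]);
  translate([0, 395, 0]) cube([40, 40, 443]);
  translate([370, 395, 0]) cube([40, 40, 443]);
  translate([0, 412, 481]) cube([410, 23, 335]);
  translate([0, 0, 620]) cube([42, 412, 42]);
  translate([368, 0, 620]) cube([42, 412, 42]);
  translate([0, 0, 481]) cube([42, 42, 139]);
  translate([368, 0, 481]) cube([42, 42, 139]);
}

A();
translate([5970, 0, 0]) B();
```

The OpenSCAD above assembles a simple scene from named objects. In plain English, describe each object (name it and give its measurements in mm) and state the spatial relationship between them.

A is a box-shaped house frame (walls only): outside footprint 5740×4510 mm, wall height 2880 mm, wall thickness 120 mm. The two y-facing walls run the full x-width; the two x-facing walls fit between the inner faces of the y-facing walls.

B is a chair: 410×435 mm seat, 38 mm thick, top at z = 481 mm, on four 40 mm square corner legs flush with the seat edges. A 23 mm thick backrest slab spans the full seat width, extending 335 mm above the seat top, its back face flush with the seat's +y edge. Two armrests of 42×42 mm section run along each side from the seat's front edge to the front of the backrest, top faces 181 mm above the seat top and outer faces flush with the seat's x-edges; a 42×42 mm post under the front of each armrest stands on the seat at the front corner.

The chair is on the floor beside the house frame on its +x side.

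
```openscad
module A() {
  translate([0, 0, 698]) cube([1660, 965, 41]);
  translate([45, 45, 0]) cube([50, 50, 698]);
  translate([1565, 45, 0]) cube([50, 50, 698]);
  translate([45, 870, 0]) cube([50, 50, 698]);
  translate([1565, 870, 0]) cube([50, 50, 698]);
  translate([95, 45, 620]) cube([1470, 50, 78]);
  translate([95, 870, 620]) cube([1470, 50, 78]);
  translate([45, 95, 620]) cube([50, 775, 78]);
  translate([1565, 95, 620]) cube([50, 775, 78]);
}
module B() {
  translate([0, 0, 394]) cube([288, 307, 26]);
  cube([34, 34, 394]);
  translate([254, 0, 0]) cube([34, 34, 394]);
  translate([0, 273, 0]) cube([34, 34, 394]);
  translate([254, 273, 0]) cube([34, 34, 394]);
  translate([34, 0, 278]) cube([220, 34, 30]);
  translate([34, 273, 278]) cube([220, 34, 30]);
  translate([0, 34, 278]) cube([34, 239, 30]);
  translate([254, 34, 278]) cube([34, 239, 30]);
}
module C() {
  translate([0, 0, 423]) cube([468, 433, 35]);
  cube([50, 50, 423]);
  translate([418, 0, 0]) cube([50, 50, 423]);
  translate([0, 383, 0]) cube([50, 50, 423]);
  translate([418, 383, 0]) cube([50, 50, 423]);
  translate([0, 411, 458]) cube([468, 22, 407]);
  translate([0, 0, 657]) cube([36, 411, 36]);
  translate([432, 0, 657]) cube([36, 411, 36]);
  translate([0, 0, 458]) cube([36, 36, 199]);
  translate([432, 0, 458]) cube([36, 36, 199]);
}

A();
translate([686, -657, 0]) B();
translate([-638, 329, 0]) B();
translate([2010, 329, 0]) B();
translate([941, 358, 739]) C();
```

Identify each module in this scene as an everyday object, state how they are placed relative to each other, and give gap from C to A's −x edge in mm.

A is a table. B is a stool. C is a chair. Three stools sit around the table at the −y, −x, +x sides. The chair is on top of the table. The gap from the chair to the table's −x edge is 941 mm.

The chair's min-x is at 941; the table's min-x is 0; gap = 941 mm.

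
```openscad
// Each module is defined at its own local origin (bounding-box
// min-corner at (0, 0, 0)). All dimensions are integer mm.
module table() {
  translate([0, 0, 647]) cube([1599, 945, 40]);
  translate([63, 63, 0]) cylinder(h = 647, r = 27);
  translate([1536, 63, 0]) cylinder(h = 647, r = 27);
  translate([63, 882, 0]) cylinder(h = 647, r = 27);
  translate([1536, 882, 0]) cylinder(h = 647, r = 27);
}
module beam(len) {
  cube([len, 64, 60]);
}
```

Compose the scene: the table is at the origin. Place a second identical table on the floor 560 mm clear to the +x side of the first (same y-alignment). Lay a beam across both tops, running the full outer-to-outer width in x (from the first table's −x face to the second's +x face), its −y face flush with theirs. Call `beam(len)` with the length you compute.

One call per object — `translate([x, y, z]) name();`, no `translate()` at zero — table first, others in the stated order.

table();
translate([2159, 0, 0]) table();
translate([0, 0, 687]) beam(3758);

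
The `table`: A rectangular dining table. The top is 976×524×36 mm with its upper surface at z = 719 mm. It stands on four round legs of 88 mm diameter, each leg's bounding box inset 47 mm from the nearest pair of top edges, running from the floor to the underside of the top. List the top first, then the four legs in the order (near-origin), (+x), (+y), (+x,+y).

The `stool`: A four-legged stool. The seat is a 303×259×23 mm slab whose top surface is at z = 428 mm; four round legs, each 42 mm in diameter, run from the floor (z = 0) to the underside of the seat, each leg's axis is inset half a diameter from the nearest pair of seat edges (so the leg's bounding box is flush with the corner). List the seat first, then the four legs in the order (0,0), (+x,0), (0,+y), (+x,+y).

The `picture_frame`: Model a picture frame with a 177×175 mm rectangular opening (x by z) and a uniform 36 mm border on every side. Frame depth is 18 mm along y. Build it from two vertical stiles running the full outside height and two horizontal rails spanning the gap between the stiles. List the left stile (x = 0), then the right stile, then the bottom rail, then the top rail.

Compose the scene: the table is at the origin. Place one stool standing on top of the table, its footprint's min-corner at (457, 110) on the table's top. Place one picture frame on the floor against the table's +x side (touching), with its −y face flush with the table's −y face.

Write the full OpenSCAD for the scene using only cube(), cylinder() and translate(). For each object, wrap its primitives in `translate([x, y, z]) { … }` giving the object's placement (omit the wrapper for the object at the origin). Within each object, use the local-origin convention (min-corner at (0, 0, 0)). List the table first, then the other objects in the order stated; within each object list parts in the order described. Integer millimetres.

translate([0, 0, 683]) cube([976, 524, 36]);
translate([91, 91, 0]) cylinder(h = 683, r = 44);
translate([885, 91, 0]) cylinder(h = 683, r = 44);
translate([91, 433, 0]) cylinder(h = 683, r = 44);
translate([885, 433, 0]) cylinder(h = 683, r = 44);
translate([457, 110, 719]) {
  translate([0, 0, 405]) cube([303, 259, 23]);
  translate([21, 21, 0]) cylinder(h = 405, r = 21);
  translate([282, 21, 0]) cylinder(h = 405, r = 21);
  translate([21, 238, 0]) cylinder(h = 405, r = 21);
  translate([282, 238, 0]) cylinder(h = 405, r = 21);
}
translate([976, 0, 0]) {
  cube([36, 18, 247]);
  translate([213, 0, 0]) cube([36, 18, 247]);
  translate([36, 0, 0]) cube([177, 18, 36]);
  translate([36, 0, 211]) cube([177, 18, 36]);
}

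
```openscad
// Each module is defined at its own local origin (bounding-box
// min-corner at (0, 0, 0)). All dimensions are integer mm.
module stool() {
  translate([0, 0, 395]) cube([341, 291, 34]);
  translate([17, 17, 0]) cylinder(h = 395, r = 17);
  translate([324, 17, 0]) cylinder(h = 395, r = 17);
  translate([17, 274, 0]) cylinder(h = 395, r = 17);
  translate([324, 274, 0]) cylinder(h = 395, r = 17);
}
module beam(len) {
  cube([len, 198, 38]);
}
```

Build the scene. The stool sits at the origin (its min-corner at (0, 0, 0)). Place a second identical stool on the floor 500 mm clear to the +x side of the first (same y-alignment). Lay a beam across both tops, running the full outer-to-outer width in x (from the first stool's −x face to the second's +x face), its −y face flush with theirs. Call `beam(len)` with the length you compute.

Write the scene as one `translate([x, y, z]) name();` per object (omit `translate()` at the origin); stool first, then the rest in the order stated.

stool();
translate([841, 0, 0]) stool();
translate([0, 0, 429]) beam(1182);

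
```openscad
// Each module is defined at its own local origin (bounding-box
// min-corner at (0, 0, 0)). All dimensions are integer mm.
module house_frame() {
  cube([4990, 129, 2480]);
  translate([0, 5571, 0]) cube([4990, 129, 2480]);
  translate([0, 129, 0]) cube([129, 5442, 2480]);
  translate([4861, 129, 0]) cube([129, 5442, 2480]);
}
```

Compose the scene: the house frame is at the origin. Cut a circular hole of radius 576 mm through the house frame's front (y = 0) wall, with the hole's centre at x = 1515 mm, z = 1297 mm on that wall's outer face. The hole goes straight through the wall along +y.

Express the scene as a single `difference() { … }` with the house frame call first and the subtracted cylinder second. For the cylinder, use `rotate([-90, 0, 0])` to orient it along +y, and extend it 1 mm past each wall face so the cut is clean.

difference() {
  house_frame();
  translate([1515, -1, 1297]) rotate([-90, 0, 0]) cylinder(h = 131, r = 576);
}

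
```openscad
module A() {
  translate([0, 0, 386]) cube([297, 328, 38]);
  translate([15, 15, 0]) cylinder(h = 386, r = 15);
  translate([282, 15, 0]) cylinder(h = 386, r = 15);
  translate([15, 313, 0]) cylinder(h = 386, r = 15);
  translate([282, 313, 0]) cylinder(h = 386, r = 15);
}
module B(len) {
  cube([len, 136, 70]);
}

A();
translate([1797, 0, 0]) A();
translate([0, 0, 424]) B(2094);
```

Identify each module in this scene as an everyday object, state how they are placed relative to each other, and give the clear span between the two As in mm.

Second stool starts at x = 1797; first ends at x = 297; clear span = 1797 − 297 = 1500 mm.

A is a stool. B is a beam. A beam spans the tops of two stools. The clear span between the two stools is 1500 mm.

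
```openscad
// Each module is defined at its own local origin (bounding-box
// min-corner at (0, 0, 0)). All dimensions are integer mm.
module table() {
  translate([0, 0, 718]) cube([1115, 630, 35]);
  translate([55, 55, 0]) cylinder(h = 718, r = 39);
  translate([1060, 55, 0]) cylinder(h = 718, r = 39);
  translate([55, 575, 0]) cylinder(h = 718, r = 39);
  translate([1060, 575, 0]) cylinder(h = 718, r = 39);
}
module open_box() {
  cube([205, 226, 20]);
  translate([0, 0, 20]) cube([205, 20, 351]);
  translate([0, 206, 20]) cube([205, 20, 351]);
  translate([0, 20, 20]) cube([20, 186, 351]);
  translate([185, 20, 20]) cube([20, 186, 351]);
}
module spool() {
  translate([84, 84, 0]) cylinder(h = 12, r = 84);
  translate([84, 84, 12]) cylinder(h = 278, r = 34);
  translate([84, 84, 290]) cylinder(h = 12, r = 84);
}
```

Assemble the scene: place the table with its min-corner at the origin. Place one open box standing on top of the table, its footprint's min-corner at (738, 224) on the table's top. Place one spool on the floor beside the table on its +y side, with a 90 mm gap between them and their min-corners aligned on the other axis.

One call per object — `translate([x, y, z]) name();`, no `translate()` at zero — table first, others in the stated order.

table();
translate([738, 224, 753]) open_box();
translate([0, 720, 0]) spool();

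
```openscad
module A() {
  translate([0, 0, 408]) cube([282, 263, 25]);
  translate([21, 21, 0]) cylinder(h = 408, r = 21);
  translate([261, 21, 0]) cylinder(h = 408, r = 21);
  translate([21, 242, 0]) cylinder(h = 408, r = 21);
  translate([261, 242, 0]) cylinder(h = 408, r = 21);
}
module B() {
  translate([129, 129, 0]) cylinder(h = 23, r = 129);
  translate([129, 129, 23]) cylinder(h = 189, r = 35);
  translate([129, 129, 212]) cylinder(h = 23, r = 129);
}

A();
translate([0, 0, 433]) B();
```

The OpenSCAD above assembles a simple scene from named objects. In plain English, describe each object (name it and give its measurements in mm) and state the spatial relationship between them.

A is a simple wooden stool: a rectangular seat 282 mm (x) by 263 mm (y), 25 mm thick, top face at z = 433 mm, on four round legs, each 42 mm in diameter. The legs rest on z = 0, each leg's axis is inset half a diameter from the nearest pair of seat edges (so the leg's bounding box is flush with the corner).

B is a spool: two coaxial disc flanges of radius 129 mm and thickness 23 mm, joined by a core cylinder of radius 35 mm and height 189 mm. The lower flange rests on z = 0 and the three cylinders share a vertical axis.

The spool is on top of the stool.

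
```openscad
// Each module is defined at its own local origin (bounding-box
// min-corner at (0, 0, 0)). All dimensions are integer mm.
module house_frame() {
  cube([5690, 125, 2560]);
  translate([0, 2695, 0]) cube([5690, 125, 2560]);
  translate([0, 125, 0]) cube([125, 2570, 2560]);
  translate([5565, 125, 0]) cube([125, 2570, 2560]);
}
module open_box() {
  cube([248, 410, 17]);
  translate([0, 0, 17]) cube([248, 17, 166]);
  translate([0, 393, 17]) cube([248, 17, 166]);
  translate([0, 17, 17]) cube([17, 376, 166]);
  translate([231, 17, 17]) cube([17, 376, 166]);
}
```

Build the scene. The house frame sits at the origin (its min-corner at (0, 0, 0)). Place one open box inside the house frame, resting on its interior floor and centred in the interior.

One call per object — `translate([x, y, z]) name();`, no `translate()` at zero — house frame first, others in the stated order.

house_frame();
translate([2721, 1205, 0]) open_box();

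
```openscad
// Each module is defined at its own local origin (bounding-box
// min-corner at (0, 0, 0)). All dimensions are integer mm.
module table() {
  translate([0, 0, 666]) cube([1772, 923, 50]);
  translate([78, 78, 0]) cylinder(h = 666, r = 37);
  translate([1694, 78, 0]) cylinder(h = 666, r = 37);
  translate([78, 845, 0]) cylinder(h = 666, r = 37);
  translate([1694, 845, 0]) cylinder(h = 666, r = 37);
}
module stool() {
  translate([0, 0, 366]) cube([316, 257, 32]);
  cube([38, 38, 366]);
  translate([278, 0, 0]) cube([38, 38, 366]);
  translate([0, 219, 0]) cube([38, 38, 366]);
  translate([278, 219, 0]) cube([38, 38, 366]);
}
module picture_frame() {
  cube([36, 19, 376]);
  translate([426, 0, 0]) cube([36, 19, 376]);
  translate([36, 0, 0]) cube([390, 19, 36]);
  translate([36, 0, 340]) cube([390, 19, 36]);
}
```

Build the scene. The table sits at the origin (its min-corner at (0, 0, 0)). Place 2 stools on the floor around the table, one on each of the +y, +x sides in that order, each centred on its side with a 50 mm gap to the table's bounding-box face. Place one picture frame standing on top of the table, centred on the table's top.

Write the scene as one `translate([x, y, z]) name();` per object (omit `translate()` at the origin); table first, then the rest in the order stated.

table();
translate([728, 973, 0]) stool();
translate([1822, 333, 0]) stool();
translate([655, 452, 716]) picture_frame();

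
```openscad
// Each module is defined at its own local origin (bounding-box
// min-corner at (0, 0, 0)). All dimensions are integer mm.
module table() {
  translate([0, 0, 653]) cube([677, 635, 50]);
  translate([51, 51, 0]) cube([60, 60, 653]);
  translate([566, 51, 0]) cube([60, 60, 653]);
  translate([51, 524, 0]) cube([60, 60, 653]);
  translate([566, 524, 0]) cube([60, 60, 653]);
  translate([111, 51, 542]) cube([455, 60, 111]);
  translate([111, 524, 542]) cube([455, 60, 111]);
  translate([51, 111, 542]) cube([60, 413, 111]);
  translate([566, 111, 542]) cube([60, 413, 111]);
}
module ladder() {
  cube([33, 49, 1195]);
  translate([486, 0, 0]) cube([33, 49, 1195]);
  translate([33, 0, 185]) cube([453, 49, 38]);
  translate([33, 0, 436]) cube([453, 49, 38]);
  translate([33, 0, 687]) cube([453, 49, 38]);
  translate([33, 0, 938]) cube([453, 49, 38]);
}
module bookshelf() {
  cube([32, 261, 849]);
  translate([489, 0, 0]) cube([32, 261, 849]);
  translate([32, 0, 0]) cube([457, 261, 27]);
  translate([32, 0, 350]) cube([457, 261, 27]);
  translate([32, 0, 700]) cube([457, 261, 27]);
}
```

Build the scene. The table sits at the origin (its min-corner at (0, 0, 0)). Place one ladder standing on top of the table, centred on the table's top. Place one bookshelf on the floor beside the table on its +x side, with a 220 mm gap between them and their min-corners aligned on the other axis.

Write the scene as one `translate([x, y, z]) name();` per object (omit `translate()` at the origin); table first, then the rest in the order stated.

table();
translate([79, 293, 703]) ladder();
translate([897, 0, 0]) bookshelf();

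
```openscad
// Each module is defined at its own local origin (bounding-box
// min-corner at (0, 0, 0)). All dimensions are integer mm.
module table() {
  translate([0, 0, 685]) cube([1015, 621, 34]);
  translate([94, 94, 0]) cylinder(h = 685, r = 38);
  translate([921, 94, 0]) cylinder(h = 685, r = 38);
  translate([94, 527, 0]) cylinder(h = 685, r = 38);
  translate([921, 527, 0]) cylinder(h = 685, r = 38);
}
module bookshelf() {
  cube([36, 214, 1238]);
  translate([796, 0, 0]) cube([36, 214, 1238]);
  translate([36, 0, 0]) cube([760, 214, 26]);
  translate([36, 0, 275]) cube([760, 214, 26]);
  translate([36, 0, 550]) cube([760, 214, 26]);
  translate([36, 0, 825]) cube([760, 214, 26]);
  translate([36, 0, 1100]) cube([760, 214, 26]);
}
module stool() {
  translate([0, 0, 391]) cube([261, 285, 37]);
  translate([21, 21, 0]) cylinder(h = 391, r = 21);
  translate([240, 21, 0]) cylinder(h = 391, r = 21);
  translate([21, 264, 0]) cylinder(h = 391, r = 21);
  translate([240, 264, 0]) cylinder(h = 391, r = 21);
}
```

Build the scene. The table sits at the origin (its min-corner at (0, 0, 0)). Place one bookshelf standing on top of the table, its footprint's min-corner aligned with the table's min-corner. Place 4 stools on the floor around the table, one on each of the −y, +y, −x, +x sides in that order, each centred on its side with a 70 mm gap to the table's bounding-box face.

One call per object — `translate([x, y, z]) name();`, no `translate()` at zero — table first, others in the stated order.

table();
translate([0, 0, 719]) bookshelf();
translate([377, -355, 0]) stool();
translate([377, 691, 0]) stool();
translate([-331, 168, 0]) stool();
translate([1085, 168, 0]) stool();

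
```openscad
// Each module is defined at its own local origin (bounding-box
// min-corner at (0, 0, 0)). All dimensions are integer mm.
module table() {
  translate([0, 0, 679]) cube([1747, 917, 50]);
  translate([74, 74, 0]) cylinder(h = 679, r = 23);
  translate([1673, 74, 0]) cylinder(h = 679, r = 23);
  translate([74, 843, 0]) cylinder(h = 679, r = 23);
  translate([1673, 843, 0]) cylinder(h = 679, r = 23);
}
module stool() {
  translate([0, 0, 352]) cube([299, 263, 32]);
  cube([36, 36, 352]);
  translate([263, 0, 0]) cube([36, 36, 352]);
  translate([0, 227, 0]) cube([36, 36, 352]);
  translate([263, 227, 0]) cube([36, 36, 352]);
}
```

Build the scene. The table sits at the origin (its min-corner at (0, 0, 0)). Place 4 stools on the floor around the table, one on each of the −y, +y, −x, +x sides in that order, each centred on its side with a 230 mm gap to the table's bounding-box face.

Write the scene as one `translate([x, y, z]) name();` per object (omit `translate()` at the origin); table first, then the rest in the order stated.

table();
translate([724, -493, 0]) stool();
translate([724, 1147, 0]) stool();
translate([-529, 327, 0]) stool();
translate([1977, 327, 0]) stool();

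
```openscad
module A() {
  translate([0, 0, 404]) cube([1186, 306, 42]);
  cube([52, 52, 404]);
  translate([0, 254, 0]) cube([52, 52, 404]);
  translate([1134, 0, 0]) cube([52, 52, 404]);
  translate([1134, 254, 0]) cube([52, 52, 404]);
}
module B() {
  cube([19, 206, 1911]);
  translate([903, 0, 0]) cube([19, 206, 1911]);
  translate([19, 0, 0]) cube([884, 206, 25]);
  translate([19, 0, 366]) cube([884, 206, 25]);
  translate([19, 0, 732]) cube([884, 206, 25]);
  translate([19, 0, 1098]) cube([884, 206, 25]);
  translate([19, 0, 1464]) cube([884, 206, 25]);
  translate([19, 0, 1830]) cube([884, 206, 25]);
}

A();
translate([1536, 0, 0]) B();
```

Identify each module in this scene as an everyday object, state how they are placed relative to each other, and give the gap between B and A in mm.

The bookshelf's nearest face is 350 mm from the bench's +x face.

A is a bench. B is a bookshelf. The bookshelf is on the floor beside the bench on its +x side. The gap between the bookshelf and the bench is 350 mm.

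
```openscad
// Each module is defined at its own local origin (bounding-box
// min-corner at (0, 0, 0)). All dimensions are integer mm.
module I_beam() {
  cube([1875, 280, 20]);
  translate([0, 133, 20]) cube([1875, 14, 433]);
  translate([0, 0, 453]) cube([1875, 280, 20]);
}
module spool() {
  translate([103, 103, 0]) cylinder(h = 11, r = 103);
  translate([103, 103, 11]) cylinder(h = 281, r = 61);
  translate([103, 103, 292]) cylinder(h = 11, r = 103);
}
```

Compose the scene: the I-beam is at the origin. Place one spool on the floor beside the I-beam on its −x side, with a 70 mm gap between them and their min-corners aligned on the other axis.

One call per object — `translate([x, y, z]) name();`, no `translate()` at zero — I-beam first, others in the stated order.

I_beam();
translate([-276, 0, 0]) spool();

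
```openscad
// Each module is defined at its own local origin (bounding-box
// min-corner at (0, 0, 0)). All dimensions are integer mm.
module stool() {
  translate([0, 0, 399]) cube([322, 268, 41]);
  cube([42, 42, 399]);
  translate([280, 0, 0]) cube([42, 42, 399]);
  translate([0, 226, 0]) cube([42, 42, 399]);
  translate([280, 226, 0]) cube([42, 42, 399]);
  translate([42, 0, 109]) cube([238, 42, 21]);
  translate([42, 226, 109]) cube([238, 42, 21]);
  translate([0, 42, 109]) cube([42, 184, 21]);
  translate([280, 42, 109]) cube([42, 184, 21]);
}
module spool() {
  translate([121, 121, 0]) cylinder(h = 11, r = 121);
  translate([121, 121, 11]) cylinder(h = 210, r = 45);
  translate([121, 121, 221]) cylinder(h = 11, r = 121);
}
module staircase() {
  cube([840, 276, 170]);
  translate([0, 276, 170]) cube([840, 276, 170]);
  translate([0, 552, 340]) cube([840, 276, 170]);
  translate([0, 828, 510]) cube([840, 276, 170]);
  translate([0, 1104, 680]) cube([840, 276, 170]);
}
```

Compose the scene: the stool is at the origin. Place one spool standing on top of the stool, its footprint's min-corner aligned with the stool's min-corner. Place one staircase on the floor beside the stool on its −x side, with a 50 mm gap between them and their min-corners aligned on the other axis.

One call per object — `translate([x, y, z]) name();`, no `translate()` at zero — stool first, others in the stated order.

stool();
translate([0, 0, 440]) spool();
translate([-890, 0, 0]) staircase();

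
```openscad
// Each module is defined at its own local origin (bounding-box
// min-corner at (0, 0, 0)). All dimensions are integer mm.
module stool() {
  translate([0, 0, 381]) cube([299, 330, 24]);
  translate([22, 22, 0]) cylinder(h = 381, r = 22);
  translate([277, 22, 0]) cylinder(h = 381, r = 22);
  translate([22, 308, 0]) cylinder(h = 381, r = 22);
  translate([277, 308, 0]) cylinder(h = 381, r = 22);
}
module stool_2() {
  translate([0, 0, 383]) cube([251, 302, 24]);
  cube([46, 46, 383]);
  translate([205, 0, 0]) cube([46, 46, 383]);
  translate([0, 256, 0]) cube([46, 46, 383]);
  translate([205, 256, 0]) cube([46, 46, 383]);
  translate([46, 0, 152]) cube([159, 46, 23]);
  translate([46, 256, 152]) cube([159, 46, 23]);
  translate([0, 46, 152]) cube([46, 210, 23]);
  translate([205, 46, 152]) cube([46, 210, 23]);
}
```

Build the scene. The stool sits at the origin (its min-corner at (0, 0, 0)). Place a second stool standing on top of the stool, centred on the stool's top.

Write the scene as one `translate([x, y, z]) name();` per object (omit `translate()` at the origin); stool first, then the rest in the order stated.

stool();
translate([24, 14, 405]) stool_2();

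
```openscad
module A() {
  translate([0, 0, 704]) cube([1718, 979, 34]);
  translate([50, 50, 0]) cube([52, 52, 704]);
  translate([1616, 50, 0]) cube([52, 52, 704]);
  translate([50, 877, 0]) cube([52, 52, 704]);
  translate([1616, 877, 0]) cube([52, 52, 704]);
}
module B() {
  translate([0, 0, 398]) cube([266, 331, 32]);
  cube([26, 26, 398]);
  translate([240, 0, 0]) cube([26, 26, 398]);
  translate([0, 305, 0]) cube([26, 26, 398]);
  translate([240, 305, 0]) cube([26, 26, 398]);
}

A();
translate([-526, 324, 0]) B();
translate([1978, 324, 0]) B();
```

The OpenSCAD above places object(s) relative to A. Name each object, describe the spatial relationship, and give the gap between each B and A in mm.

A is a table. B is a stool. Two stools sit around the table at the −x, +x sides. The gap between each stool and the table is 260 mm.

Each stool's nearest face is 260 mm from the table's bounding box.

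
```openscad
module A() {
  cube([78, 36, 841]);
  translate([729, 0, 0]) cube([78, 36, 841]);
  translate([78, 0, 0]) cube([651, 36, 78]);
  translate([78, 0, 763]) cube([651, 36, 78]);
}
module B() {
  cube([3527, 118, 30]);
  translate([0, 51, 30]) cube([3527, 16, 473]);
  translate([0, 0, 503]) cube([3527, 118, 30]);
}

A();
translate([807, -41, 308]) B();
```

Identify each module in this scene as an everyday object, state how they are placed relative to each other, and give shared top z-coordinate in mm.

A is a picture frame. B is an I-beam. The I-beam is beside the picture frame with their tops flush at z = 841. The shared top z-coordinate is 841 mm.

Both tops at z = 841 mm.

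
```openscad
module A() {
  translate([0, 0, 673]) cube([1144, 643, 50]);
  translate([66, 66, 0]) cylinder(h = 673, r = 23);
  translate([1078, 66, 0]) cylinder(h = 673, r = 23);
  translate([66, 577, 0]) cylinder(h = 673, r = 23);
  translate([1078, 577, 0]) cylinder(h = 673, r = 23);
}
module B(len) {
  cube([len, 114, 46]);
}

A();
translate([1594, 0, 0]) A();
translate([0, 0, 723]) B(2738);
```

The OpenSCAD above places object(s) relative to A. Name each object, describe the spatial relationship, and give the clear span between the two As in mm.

Second table starts at x = 1594; first ends at x = 1144; clear span = 1594 − 1144 = 450 mm.

A is a table. B is a beam. A beam spans the tops of two tables. The clear span between the two tables is 450 mm.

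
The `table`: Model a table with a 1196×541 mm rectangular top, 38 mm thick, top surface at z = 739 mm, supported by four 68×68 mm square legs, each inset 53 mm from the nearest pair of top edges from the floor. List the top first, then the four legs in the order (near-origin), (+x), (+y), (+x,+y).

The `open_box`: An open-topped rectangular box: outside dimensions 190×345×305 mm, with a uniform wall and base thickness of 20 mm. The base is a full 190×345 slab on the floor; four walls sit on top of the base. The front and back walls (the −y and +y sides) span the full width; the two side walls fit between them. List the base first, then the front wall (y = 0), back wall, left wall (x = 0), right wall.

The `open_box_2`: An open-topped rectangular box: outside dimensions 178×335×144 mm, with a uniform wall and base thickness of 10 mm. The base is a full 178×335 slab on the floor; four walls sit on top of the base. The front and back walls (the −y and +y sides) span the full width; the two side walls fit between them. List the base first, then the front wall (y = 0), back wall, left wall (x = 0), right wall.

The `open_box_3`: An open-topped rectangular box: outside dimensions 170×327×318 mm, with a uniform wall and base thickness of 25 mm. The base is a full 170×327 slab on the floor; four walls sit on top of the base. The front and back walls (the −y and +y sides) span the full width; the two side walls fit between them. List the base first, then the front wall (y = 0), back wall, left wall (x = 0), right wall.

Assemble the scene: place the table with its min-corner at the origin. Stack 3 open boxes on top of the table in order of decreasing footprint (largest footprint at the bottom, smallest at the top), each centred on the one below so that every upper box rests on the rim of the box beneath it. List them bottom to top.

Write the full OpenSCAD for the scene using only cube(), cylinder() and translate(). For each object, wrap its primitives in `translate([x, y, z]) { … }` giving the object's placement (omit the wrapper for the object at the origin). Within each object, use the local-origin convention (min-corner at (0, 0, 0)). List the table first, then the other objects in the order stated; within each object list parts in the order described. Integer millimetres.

translate([0, 0, 701]) cube([1196, 541, 38]);
translate([53, 53, 0]) cube([68, 68, 701]);
translate([1075, 53, 0]) cube([68, 68, 701]);
translate([53, 420, 0]) cube([68, 68, 701]);
translate([1075, 420, 0]) cube([68, 68, 701]);
translate([503, 98, 739]) {
  cube([190, 345, 20]);
  translate([0, 0, 20]) cube([190, 20, 285]);
  translate([0, 325, 20]) cube([190, 20, 285]);
  translate([0, 20, 20]) cube([20, 305, 285]);
  translate([170, 20, 20]) cube([20, 305, 285]);
}
translate([509, 103, 1044]) {
  cube([178, 335, 10]);
  translate([0, 0, 10]) cube([178, 10, 134]);
  translate([0, 325, 10]) cube([178, 10, 134]);
  translate([0, 10, 10]) cube([10, 315, 134]);
  translate([168, 10, 10]) cube([10, 315, 134]);
}
translate([513, 107, 1188]) {
  cube([170, 327, 25]);
  translate([0, 0, 25]) cube([170, 25, 293]);
  translate([0, 302, 25]) cube([170, 25, 293]);
  translate([0, 25, 25]) cube([25, 277, 293]);
  translate([145, 25, 25]) cube([25, 277, 293]);
}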